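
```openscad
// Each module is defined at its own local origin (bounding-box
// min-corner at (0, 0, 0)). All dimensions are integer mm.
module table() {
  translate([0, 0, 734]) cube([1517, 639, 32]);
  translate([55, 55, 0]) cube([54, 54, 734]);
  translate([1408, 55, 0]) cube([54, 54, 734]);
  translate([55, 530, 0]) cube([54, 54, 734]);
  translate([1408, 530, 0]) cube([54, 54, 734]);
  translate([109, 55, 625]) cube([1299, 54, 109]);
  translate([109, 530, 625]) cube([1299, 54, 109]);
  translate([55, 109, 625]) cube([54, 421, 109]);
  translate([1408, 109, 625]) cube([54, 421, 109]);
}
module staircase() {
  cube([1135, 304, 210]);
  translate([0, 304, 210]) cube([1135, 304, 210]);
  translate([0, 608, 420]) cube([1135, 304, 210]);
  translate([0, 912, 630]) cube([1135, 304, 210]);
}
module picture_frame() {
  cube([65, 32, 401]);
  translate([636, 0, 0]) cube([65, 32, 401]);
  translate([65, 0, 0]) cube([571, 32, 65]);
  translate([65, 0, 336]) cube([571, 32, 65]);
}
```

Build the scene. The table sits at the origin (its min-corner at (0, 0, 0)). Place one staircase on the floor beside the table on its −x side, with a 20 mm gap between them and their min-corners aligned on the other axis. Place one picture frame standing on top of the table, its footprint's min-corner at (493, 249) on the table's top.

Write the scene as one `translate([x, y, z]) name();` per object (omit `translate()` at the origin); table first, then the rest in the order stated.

table();
translate([-1155, 0, 0]) staircase();
translate([493, 249, 766]) picture_frame();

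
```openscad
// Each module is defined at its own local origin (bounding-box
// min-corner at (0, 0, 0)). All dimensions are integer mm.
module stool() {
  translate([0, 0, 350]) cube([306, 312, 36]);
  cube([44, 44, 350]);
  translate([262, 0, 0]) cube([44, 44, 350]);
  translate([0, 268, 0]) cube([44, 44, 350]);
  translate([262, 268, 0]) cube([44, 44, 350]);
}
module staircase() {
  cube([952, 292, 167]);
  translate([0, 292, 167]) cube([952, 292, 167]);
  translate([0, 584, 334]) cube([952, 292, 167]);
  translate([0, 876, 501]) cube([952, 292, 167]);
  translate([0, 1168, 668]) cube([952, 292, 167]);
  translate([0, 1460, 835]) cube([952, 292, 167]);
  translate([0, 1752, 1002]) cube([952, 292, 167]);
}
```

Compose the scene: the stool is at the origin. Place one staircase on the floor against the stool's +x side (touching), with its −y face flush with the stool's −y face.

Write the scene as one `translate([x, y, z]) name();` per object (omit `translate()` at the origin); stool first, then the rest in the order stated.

stool();
translate([306, 0, 0]) staircase();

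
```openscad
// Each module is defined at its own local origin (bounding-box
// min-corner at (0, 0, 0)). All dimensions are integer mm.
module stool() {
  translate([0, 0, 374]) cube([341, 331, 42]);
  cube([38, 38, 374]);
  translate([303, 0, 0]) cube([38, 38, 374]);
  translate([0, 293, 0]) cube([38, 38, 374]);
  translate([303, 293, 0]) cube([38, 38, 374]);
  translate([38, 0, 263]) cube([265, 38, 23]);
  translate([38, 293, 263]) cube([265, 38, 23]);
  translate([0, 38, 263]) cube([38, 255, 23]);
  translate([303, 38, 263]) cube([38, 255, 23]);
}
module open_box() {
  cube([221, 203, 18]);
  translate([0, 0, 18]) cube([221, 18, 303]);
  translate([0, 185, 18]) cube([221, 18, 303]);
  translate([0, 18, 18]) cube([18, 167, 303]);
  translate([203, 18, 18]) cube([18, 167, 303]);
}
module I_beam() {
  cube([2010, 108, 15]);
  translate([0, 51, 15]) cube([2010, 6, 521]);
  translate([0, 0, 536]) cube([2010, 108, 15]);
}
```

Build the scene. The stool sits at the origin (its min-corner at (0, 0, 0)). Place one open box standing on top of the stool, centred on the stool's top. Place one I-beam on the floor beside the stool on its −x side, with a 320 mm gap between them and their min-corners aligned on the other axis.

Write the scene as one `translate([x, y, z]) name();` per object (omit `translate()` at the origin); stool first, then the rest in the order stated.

stool();
translate([60, 64, 416]) open_box();
translate([-2330, 0, 0]) I_beam();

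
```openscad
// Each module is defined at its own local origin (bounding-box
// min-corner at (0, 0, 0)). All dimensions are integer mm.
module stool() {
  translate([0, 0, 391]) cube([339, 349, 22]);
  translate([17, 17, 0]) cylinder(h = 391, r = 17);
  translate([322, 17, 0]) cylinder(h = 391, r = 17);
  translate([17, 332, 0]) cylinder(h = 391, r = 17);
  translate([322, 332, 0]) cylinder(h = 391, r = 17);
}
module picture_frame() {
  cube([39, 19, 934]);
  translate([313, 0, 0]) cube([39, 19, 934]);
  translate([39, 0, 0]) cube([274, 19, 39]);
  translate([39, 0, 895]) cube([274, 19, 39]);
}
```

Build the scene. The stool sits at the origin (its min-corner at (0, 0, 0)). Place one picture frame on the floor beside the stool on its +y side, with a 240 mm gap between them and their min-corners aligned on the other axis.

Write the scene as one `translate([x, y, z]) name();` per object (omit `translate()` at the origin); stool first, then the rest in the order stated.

stool();
translate([0, 589, 0]) picture_frame();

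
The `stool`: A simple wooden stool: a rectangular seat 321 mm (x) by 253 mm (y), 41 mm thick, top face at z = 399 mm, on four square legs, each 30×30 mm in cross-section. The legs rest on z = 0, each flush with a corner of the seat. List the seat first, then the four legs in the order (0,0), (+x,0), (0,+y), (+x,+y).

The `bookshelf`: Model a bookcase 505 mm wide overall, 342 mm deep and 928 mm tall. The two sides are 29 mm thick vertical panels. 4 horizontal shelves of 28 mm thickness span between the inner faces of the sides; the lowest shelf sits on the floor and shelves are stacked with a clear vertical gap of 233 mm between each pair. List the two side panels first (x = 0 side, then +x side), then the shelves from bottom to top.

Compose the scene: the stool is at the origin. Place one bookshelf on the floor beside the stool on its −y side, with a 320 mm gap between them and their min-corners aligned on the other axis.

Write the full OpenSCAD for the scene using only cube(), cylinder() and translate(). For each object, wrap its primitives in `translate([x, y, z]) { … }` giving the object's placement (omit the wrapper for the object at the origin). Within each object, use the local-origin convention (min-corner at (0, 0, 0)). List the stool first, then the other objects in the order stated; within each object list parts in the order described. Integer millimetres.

translate([0, 0, 358]) cube([321, 253, 41]);
cube([30, 30, 358]);
translate([291, 0, 0]) cube([30, 30, 358]);
translate([0, 223, 0]) cube([30, 30, 358]);
translate([291, 223, 0]) cube([30, 30, 358]);
translate([0, -662, 0]) {
  cube([29, 342, 928]);
  translate([476, 0, 0]) cube([29, 342, 928]);
  translate([29, 0, 0]) cube([447, 342, 28]);
  translate([29, 0, 261]) cube([447, 342, 28]);
  translate([29, 0, 522]) cube([447, 342, 28]);
  translate([29, 0, 783]) cube([447, 342, 28]);
}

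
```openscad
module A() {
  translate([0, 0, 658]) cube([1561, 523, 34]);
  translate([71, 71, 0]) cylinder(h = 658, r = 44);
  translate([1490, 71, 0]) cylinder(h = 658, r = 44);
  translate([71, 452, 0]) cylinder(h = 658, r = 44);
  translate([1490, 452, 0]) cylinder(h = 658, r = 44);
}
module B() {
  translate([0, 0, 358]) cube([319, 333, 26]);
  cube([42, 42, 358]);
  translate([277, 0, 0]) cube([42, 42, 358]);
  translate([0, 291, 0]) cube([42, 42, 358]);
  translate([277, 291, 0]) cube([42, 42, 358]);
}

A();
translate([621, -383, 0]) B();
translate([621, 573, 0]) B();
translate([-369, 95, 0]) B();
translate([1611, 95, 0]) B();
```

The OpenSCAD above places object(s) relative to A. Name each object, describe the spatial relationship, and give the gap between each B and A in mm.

Each stool's nearest face is 50 mm from the table's bounding box.

A is a table. B is a stool. Four stools sit around the table at the −y, +y, −x, +x sides. The gap between each stool and the table is 50 mm.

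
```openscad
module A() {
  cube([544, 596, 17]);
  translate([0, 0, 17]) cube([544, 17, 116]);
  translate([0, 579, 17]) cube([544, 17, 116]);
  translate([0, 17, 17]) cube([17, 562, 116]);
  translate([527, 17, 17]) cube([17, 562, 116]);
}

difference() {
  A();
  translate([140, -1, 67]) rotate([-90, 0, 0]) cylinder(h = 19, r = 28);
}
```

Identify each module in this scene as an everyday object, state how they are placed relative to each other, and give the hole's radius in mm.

A is an open box. The open box has a circular hole through its front wall. The hole's radius is 28 mm.

The subtracted cylinder has r = 28 mm.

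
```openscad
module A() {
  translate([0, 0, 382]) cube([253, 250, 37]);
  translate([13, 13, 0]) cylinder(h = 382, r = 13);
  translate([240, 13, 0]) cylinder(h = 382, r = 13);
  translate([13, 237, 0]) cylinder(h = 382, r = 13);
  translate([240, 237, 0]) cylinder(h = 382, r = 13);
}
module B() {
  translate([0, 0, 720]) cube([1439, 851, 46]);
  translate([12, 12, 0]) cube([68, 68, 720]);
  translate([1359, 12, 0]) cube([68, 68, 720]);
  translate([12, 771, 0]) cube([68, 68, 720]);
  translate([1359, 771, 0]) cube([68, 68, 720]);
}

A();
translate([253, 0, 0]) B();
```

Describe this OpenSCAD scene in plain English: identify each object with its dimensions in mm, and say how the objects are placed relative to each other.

A is a four-legged stool. The seat is 253×250 mm, 37 mm thick, top at z = 419 mm. It stands on four round legs, each 26 mm in diameter, from z = 0 to the seat underside, each leg's axis is inset half a diameter from the nearest pair of seat edges (so the leg's bounding box is flush with the corner).

B is a table: top 1439 mm (x) × 851 mm (y), 46 mm thick, upper face at z = 766 mm, on four 68×68 mm square legs, each inset 12 mm from the nearest pair of top edges, running from z = 0 to the bottom of the top.

The table is against the stool's +x side, with their −y faces flush.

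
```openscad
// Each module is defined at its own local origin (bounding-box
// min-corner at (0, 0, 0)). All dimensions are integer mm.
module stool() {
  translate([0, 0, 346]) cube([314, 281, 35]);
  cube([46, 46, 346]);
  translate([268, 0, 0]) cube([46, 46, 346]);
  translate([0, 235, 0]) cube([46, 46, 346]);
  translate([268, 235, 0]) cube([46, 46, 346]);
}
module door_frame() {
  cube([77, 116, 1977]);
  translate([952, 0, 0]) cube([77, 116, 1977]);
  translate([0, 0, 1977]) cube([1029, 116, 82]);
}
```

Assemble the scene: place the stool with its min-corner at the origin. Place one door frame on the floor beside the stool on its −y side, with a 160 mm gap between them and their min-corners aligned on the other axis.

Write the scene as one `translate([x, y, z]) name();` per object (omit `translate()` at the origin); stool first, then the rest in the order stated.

stool();
translate([0, -276, 0]) door_frame();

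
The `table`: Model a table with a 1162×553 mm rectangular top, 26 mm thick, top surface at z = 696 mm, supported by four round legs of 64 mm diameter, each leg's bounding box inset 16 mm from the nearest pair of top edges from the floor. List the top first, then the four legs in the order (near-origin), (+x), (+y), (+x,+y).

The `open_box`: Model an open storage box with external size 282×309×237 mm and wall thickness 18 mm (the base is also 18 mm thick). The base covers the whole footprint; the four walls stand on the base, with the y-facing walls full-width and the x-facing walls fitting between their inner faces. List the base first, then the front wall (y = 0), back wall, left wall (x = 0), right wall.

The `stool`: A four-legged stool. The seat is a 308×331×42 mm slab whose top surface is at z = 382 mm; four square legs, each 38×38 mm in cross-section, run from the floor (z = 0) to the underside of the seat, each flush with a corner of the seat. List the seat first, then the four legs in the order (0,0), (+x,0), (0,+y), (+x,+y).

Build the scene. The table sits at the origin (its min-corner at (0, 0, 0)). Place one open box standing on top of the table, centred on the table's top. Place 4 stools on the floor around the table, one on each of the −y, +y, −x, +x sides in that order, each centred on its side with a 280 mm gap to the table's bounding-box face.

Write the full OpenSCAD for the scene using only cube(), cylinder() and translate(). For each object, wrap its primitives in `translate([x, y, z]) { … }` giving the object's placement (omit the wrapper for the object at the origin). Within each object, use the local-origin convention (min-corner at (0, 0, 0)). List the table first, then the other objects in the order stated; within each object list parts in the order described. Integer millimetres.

translate([0, 0, 670]) cube([1162, 553, 26]);
translate([48, 48, 0]) cylinder(h = 670, r = 32);
translate([1114, 48, 0]) cylinder(h = 670, r = 32);
translate([48, 505, 0]) cylinder(h = 670, r = 32);
translate([1114, 505, 0]) cylinder(h = 670, r = 32);
translate([440, 122, 696]) {
  cube([282, 309, 18]);
  translate([0, 0, 18]) cube([282, 18, 219]);
  translate([0, 291, 18]) cube([282, 18, 219]);
  translate([0, 18, 18]) cube([18, 273, 219]);
  translate([264, 18, 18]) cube([18, 273, 219]);
}
translate([427, -611, 0]) {
  translate([0, 0, 340]) cube([308, 331, 42]);
  cube([38, 38, 340]);
  translate([270, 0, 0]) cube([38, 38, 340]);
  translate([0, 293, 0]) cube([38, 38, 340]);
  translate([270, 293, 0]) cube([38, 38, 340]);
}
translate([427, 833, 0]) {
  translate([0, 0, 340]) cube([308, 331, 42]);
  cube([38, 38, 340]);
  translate([270, 0, 0]) cube([38, 38, 340]);
  translate([0, 293, 0]) cube([38, 38, 340]);
  translate([270, 293, 0]) cube([38, 38, 340]);
}
translate([-588, 111, 0]) {
  translate([0, 0, 340]) cube([308, 331, 42]);
  cube([38, 38, 340]);
  translate([270, 0, 0]) cube([38, 38, 340]);
  translate([0, 293, 0]) cube([38, 38, 340]);
  translate([270, 293, 0]) cube([38, 38, 340]);
}
translate([1442, 111, 0]) {
  translate([0, 0, 340]) cube([308, 331, 42]);
  cube([38, 38, 340]);
  translate([270, 0, 0]) cube([38, 38, 340]);
  translate([0, 293, 0]) cube([38, 38, 340]);
  translate([270, 293, 0]) cube([38, 38, 340]);
}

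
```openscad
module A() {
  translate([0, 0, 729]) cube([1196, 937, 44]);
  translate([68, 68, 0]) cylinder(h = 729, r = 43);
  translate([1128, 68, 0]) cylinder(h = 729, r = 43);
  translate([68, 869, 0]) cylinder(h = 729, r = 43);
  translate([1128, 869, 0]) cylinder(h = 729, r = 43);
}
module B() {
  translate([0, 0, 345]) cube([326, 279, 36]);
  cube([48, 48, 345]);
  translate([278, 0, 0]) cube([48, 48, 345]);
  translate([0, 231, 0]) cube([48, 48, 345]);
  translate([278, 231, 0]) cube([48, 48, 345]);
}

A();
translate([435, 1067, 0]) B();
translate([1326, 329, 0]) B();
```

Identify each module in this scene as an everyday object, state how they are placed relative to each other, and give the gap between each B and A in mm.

Each stool's nearest face is 130 mm from the table's bounding box.

A is a table. B is a stool. Two stools sit around the table at the +y, +x sides. The gap between each stool and the table is 130 mm.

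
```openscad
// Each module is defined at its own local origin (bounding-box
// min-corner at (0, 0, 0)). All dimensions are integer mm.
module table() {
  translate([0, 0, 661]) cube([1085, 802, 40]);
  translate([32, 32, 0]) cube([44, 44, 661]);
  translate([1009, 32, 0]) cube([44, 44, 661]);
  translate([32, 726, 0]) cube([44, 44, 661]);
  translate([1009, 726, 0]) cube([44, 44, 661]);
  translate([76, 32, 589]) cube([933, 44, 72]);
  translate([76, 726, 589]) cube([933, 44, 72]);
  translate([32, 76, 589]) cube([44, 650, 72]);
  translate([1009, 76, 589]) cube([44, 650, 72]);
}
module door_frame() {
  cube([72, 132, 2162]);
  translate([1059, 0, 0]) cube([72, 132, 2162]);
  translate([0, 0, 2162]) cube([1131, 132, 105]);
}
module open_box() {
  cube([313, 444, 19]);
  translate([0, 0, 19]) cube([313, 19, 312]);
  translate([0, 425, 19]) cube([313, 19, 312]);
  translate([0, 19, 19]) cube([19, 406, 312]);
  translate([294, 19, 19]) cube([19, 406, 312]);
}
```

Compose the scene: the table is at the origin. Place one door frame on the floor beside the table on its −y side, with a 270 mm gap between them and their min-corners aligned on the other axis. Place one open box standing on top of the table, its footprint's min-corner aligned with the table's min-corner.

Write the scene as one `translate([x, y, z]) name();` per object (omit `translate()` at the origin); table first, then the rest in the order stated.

table();
translate([0, -402, 0]) door_frame();
translate([0, 0, 701]) open_box();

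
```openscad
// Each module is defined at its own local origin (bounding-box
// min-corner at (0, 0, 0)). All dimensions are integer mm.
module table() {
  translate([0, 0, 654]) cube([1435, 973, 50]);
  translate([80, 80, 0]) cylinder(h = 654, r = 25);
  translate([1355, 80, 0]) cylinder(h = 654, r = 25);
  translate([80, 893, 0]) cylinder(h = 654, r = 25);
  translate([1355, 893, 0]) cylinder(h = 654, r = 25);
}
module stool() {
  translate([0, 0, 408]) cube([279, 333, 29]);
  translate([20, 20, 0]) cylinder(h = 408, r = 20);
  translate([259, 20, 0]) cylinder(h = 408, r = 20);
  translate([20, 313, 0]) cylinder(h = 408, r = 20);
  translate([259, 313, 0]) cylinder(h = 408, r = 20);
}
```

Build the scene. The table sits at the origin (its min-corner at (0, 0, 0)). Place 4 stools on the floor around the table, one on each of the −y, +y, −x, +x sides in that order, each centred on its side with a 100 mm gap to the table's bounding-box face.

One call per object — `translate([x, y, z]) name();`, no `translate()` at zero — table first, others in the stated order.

table();
translate([578, -433, 0]) stool();
translate([578, 1073, 0]) stool();
translate([-379, 320, 0]) stool();
translate([1535, 320, 0]) stool();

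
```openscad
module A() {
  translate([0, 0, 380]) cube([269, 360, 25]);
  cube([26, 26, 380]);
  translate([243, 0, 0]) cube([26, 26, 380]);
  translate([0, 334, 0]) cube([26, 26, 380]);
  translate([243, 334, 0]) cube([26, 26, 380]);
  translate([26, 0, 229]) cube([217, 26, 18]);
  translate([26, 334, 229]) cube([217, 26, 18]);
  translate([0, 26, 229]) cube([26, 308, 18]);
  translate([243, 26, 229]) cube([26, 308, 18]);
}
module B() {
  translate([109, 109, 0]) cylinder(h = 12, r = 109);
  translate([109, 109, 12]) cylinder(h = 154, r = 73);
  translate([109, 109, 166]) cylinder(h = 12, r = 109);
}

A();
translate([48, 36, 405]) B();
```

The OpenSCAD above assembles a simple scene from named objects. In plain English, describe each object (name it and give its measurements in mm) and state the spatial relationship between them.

A is a four-legged stool. The seat is a 269×360×25 mm slab whose top surface is at z = 405 mm; four square legs, each 26×26 mm in cross-section, run from the floor (z = 0) to the underside of the seat, each flush with a corner of the seat. Four stretchers, 26 mm wide and 18 mm tall, connect adjacent legs with their undersides at z = 229 mm, each running between the inner faces of the legs it joins and aligned with the legs' outer faces on the other axis.

B is a spool: two coaxial disc flanges of radius 109 mm and thickness 12 mm, joined by a core cylinder of radius 73 mm and height 154 mm. The lower flange rests on z = 0 and the three cylinders share a vertical axis.

The spool is on top of the stool.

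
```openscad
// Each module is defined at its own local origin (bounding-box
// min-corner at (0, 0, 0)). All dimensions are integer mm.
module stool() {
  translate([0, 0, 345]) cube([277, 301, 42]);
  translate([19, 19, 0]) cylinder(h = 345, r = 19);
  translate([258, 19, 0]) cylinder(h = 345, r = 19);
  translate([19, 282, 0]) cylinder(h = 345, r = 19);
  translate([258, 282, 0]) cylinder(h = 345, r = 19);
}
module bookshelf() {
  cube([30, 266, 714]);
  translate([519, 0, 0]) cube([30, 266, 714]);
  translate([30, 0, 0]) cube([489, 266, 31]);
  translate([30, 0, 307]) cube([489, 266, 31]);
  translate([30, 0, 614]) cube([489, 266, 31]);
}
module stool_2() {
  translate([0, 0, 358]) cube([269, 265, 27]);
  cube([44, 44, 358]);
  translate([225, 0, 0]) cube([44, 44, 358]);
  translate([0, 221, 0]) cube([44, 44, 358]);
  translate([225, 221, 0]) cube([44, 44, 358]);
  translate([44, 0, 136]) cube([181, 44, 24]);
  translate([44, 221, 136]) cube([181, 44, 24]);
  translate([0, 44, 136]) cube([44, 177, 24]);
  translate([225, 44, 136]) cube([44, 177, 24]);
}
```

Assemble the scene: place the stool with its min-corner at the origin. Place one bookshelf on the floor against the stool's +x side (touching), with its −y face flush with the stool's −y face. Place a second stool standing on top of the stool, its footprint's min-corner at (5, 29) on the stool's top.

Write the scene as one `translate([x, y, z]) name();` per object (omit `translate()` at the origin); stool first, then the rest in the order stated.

stool();
translate([277, 0, 0]) bookshelf();
translate([5, 29, 387]) stool_2();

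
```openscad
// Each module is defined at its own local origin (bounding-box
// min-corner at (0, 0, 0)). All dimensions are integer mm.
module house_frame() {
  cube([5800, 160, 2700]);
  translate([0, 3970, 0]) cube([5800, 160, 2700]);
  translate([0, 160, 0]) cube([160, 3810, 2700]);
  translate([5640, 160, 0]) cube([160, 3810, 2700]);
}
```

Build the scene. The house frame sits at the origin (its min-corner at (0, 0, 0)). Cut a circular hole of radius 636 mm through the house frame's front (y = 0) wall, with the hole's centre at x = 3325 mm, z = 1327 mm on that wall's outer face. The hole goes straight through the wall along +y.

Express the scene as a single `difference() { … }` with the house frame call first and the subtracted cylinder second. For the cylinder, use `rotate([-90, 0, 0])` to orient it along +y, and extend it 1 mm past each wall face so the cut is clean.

difference() {
  house_frame();
  translate([3325, -1, 1327]) rotate([-90, 0, 0]) cylinder(h = 162, r = 636);
}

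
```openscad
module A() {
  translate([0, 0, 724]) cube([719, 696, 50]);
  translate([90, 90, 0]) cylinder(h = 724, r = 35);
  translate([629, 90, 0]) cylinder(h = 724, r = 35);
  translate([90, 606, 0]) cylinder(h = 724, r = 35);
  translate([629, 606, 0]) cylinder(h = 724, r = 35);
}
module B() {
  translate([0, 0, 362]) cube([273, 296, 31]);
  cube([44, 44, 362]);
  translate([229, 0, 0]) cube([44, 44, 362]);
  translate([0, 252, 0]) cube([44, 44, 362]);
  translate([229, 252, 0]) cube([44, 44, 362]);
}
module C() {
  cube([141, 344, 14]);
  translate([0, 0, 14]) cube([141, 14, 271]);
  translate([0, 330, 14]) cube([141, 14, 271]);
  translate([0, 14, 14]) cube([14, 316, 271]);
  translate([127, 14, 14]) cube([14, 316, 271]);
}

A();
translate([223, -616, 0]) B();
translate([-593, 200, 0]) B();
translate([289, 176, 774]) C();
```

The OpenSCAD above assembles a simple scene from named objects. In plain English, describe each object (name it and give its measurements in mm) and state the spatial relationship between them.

A is a table: top 719 mm (x) × 696 mm (y), 50 mm thick, upper face at z = 774 mm, on four round legs of 70 mm diameter, each leg's bounding box inset 55 mm from the nearest pair of top edges, running from z = 0 to the bottom of the top.

B is a four-legged stool. The seat is a 273×296×31 mm slab whose top surface is at z = 393 mm; four square legs, each 44×44 mm in cross-section, run from the floor (z = 0) to the underside of the seat, each flush with a corner of the seat.

C is an open-topped rectangular box: outside dimensions 141×344×285 mm, with a uniform wall and base thickness of 14 mm. The base is a full 141×344 slab on the floor; four walls sit on top of the base. The front and back walls (the −y and +y sides) span the full width; the two side walls fit between them.

Two stools sit around the table at the −y, −x sides. The open box is on top of the table, centred.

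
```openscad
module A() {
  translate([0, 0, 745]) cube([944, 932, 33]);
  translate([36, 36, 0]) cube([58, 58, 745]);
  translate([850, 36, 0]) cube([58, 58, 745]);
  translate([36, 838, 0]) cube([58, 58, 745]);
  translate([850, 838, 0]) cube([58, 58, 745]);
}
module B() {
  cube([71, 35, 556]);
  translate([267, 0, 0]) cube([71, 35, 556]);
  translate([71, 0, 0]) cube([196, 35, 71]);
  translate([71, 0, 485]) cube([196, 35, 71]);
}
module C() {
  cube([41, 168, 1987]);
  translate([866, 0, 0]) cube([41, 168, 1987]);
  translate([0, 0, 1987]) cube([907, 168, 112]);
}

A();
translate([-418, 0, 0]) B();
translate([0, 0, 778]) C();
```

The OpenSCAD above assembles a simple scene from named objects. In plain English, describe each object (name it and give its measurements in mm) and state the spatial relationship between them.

A is a table with a 944×932 mm rectangular top, 33 mm thick, top surface at z = 778 mm, supported by four 58×58 mm square legs, each inset 36 mm from the nearest pair of top edges, running from the floor.

B is a picture frame with a 196×414 mm rectangular opening (x by z) and a uniform 71 mm border on every side. Frame depth is 35 mm along y. It is built from two vertical stiles running the full outside height and two horizontal rails spanning the gap between the stiles.

C is a door frame. The clear opening is 825 mm wide and 1987 mm high. Two 41 mm wide jambs, 168 mm deep, stand either side of the opening from the floor to the top of the opening. A 112 mm thick head sits across the top of both jambs, spanning the full outside width of the frame.

The picture frame is on the floor beside the table on its −x side. The door frame is on top of the table.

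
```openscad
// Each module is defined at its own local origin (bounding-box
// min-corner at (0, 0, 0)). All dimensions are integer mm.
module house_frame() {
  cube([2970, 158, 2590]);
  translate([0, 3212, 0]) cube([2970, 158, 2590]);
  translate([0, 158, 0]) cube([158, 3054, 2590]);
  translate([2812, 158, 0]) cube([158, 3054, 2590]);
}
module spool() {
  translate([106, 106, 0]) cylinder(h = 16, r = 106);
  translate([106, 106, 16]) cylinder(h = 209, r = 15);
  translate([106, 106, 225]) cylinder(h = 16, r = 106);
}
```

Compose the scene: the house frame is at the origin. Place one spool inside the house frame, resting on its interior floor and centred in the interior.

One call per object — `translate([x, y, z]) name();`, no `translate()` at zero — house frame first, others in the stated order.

house_frame();
translate([1379, 1579, 0]) spool();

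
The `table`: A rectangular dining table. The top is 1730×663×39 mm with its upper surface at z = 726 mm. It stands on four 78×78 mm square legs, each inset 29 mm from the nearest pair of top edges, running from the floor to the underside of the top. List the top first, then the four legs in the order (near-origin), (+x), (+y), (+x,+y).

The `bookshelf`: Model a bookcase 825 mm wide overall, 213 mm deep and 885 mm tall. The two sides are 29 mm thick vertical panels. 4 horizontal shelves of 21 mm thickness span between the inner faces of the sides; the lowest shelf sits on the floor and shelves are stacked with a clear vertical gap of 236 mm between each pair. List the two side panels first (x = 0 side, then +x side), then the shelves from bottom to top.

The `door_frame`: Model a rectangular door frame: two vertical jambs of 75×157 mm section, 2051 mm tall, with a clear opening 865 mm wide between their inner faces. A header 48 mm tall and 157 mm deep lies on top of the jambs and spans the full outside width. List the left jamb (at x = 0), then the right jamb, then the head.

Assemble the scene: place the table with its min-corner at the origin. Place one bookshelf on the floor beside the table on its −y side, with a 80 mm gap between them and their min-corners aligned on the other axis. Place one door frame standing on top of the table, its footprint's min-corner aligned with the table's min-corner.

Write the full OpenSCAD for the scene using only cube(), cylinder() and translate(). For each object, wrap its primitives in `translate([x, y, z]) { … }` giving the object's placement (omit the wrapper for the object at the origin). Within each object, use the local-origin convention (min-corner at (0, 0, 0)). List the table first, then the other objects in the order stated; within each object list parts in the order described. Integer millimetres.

translate([0, 0, 687]) cube([1730, 663, 39]);
translate([29, 29, 0]) cube([78, 78, 687]);
translate([1623, 29, 0]) cube([78, 78, 687]);
translate([29, 556, 0]) cube([78, 78, 687]);
translate([1623, 556, 0]) cube([78, 78, 687]);
translate([0, -293, 0]) {
  cube([29, 213, 885]);
  translate([796, 0, 0]) cube([29, 213, 885]);
  translate([29, 0, 0]) cube([767, 213, 21]);
  translate([29, 0, 257]) cube([767, 213, 21]);
  translate([29, 0, 514]) cube([767, 213, 21]);
  translate([29, 0, 771]) cube([767, 213, 21]);
}
translate([0, 0, 726]) {
  cube([75, 157, 2051]);
  translate([940, 0, 0]) cube([75, 157, 2051]);
  translate([0, 0, 2051]) cube([1015, 157, 48]);
}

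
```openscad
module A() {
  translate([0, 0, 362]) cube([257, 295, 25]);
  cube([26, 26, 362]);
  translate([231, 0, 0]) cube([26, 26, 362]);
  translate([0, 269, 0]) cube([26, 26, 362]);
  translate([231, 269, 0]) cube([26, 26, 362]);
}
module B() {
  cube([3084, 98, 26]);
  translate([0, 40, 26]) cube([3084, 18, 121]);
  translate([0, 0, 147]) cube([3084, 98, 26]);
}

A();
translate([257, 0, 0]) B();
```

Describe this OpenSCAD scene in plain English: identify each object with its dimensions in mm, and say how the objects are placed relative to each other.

A is a four-legged stool. The seat is 257×295 mm, 25 mm thick, top at z = 387 mm. It stands on four square legs, each 26×26 mm in cross-section, from z = 0 to the seat underside, each flush with a corner of the seat.

B is an I-beam lying along x, 3084 mm long. Overall section height 173 mm. Two flanges 98 mm wide (y) and 26 mm thick, one on the floor and one at the top; a web 18 mm thick runs between them, centred on the flange width.

The I-beam is against the stool's +x side, with their −y faces flush.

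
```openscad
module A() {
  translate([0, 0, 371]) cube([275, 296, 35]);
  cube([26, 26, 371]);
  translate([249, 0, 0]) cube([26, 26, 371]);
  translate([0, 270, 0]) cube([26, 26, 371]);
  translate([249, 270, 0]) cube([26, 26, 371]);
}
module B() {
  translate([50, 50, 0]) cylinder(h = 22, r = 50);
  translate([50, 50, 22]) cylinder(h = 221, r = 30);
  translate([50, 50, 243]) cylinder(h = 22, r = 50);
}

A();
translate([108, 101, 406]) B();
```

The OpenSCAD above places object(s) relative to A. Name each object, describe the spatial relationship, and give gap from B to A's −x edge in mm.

A is a stool. B is a spool. The spool is on top of the stool. The gap from the spool to the stool's −x edge is 108 mm.

The spool's min-x is at 108; the stool's min-x is 0; gap = 108 mm.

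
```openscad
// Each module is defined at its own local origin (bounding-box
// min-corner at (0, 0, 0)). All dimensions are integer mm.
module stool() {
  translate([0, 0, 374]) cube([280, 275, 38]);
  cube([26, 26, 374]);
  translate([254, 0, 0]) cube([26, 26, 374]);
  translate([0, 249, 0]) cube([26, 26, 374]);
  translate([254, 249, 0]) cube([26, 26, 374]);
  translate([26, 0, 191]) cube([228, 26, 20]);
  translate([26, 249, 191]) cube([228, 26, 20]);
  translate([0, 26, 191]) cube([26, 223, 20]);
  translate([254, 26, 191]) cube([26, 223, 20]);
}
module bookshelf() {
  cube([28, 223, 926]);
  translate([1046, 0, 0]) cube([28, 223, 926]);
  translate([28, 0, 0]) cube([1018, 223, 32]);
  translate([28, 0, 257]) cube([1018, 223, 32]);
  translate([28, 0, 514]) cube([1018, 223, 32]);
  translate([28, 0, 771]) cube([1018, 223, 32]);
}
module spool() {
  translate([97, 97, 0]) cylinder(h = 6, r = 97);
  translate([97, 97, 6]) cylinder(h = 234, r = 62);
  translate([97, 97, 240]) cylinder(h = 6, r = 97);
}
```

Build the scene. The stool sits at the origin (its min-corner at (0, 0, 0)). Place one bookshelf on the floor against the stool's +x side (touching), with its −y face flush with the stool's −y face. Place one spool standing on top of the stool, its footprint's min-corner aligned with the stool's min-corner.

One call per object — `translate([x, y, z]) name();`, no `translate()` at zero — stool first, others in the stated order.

stool();
translate([280, 0, 0]) bookshelf();
translate([0, 0, 412]) spool();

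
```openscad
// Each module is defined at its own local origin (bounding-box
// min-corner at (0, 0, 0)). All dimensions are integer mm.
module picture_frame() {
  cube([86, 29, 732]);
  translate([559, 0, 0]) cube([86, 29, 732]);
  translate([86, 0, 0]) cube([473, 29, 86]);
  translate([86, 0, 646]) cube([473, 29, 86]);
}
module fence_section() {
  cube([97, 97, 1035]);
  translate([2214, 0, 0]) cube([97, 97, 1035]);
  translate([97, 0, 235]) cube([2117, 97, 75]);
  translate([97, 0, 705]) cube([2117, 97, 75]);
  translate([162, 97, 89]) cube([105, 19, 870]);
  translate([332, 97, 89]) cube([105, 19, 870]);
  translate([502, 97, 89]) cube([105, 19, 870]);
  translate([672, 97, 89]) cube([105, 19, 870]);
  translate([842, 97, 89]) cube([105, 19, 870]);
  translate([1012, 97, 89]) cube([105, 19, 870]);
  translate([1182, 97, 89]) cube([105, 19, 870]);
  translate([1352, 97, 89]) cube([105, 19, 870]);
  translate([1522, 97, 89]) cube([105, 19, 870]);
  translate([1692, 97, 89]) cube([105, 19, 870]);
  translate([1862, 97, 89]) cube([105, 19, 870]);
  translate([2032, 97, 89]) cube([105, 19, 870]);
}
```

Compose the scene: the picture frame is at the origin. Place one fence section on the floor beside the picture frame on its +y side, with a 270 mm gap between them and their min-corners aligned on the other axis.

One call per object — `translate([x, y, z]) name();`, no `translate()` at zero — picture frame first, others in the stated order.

picture_frame();
translate([0, 299, 0]) fence_section();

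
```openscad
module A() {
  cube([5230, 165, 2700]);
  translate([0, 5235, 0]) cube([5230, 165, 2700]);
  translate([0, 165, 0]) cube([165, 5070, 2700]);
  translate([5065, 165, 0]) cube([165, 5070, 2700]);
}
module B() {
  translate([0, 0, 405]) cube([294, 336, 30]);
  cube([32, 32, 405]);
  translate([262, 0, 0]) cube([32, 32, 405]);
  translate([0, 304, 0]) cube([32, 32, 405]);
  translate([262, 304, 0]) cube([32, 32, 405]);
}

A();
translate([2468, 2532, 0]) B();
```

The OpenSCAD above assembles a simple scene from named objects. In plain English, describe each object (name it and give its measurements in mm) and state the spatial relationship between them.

A is the wall frame of a small rectangular building: four walls, each 2700 mm tall and 165 mm thick, enclosing a footprint 5230 mm (x) by 5400 mm (y) outside-to-outside, with no floor or roof. The front and back walls (the −y and +y sides) span the full width; the two side walls fit between them.

B is a four-legged stool. The seat is a 294×336×30 mm slab whose top surface is at z = 435 mm; four square legs, each 32×32 mm in cross-section, run from the floor (z = 0) to the underside of the seat, each flush with a corner of the seat.

The stool sits inside the house frame, centred.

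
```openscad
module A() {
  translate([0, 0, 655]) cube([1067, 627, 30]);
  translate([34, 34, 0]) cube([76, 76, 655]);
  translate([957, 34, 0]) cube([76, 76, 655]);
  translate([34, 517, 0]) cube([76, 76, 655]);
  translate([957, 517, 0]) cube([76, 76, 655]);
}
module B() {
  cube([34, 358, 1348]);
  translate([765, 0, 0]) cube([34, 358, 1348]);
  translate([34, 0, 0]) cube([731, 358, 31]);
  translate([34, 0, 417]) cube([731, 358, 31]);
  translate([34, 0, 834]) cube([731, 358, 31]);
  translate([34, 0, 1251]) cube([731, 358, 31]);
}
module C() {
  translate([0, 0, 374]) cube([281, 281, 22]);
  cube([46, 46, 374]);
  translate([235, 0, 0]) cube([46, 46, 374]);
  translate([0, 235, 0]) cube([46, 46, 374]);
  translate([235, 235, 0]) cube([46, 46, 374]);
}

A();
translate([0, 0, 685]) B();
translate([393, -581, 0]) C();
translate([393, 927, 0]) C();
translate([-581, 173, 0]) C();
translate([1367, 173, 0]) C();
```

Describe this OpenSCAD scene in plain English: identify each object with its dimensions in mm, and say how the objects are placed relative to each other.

A is a table with a 1067×627 mm rectangular top, 30 mm thick, top surface at z = 685 mm, supported by four 76×76 mm square legs, each inset 34 mm from the nearest pair of top edges, running from the floor.

B is a bookshelf 799 mm wide overall, 358 mm deep and 1348 mm tall. The two sides are 34 mm thick vertical panels. 4 horizontal shelves of 31 mm thickness span between the inner faces of the sides; the lowest shelf sits on the floor and shelves are stacked with a clear vertical gap of 386 mm between each pair.

C is a four-legged stool. The seat is 281×281 mm, 22 mm thick, top at z = 396 mm. It stands on four square legs, each 46×46 mm in cross-section, from z = 0 to the seat underside, each flush with a corner of the seat.

The bookshelf is on top of the table. Four stools sit around the table at the −y, +y, −x, +x sides.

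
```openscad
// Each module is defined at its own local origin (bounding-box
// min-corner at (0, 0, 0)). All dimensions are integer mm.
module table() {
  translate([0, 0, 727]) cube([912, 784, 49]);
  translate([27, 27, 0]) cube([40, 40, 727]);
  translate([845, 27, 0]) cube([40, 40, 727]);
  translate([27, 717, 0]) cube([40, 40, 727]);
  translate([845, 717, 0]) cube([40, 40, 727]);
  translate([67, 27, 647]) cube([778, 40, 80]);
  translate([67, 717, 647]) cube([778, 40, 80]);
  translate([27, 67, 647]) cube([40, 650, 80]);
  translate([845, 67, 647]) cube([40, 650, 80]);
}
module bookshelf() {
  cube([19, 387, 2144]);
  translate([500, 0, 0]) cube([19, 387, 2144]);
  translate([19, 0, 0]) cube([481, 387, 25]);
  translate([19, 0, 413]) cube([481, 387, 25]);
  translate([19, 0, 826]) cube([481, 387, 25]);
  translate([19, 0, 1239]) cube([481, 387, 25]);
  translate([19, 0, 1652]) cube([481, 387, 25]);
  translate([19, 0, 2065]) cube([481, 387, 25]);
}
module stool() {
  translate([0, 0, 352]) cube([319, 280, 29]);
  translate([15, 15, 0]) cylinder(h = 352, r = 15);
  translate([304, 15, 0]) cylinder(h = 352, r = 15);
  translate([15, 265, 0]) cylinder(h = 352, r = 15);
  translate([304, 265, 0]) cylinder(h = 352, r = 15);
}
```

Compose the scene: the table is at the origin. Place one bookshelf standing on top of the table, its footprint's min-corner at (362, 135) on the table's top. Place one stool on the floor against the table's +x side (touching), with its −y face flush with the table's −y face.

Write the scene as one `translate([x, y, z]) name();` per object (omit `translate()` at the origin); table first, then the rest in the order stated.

table();
translate([362, 135, 776]) bookshelf();
translate([912, 0, 0]) stool();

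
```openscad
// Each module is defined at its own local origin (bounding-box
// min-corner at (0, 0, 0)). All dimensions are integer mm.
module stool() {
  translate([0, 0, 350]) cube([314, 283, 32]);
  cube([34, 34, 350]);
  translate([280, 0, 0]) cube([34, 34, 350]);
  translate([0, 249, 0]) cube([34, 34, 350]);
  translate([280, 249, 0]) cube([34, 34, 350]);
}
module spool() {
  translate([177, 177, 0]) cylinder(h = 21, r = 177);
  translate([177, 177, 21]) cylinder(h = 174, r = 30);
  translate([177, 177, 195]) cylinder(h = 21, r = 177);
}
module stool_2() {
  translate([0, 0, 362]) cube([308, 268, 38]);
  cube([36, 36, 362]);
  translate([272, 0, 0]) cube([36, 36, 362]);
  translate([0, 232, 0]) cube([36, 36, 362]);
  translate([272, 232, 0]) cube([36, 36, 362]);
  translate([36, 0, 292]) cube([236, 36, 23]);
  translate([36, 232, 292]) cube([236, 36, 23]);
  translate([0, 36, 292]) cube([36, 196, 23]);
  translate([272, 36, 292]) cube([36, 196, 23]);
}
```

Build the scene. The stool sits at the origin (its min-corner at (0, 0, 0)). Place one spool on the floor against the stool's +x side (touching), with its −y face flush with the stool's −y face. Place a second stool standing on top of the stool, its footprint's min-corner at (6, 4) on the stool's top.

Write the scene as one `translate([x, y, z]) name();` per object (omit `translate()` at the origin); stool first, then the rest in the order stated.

stool();
translate([314, 0, 0]) spool();
translate([6, 4, 382]) stool_2();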